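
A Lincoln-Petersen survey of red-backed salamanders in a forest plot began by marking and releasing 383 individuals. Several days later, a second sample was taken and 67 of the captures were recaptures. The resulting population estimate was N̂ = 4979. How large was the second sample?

From N = M·C/R: C = N·R / M = 4979·67 / 383 = 333593 / 383 = 871.

C = 871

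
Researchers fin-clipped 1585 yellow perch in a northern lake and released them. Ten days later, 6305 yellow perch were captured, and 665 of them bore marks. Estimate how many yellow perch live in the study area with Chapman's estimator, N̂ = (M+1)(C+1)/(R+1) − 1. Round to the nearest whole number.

N ≈ 15,016

N̂ = (1585+1)(6305+1)/(665+1) − 1 = 1586·6306/666 − 1
= 10001316/666 − 1 ≈ 15017.0 − 1 ≈ 15016.0 → 15016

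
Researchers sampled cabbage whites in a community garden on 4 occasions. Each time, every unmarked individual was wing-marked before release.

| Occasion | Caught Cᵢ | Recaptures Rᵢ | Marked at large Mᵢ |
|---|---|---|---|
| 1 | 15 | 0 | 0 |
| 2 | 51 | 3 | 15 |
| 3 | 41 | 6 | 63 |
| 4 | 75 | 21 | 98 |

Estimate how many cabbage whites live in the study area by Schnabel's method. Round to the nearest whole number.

Σ MᵢCᵢ = 0·15 + 15·51 + 63·41 + 98·75 = 0 + 765 + 2583 + 7350 = 10698
Σ Rᵢ = 0 + 3 + 6 + 21 = 30
N̂ = 10698 / 30 ≈ 356.6 → 357

N ≈ 357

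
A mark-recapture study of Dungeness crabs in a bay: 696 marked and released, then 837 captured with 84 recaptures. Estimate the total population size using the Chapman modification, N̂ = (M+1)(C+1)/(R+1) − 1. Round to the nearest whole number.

N̂ = (696+1)(837+1)/(84+1) − 1 = 697·838/85 − 1
= 584086/85 − 1 ≈ 6871.6 − 1 ≈ 6870.6 → 6871

N ≈ 6871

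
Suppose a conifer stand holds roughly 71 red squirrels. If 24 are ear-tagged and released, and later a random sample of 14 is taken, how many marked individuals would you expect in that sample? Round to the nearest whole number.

expected recaptures ≈ 5

Expected recaptures E[R] = M·C / N.
E[R] = 24 × 14 / 71 = 336 / 71 ≈ 4.7 → 5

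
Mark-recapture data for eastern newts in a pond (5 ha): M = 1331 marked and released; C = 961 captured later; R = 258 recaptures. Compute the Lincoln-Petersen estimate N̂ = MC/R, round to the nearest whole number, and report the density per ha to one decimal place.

N̂ = 1331·961/258 = 1279091/258 ≈ 4957.7 → 4958
Density = N̂ / area = 4958 / 5 ≈ 991.60 → 991.6 per ha

density ≈ 991.6 eastern newts per ha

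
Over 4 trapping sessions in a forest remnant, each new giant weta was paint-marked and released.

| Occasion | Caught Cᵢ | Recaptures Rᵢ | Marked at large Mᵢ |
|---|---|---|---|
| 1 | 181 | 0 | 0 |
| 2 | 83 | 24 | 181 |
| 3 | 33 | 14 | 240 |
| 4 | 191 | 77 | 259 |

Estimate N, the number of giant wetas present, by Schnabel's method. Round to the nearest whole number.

N ≈ 630

Σ MᵢCᵢ = 0·181 + 181·83 + 240·33 + 259·191 = 0 + 15023 + 7920 + 49469 = 72412
Σ Rᵢ = 0 + 24 + 14 + 77 = 115
N̂ = 72412 / 115 ≈ 629.7 → 630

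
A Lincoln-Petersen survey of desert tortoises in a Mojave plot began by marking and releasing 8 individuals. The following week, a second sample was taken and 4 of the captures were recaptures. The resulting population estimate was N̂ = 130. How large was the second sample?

From N = M·C/R: C = N·R / M = 130·4 / 8 = 520 / 8 = 65.

C = 65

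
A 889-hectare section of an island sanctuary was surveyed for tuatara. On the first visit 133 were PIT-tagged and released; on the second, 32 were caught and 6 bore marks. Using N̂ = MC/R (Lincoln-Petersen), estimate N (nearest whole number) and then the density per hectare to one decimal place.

density ≈ 0.8 tuatara per hectare

N̂ = 133·32/6 = 4256/6 ≈ 709.3 → 709
Density = N̂ / area = 709 / 889 ≈ 0.80 → 0.8 per hectare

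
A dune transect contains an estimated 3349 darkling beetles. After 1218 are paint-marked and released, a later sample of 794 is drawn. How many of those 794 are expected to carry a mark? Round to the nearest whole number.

expected recaptures ≈ 289

Expected recaptures E[R] = M·C / N.
E[R] = 1218 × 794 / 3349 = 967092 / 3349 ≈ 288.8 → 289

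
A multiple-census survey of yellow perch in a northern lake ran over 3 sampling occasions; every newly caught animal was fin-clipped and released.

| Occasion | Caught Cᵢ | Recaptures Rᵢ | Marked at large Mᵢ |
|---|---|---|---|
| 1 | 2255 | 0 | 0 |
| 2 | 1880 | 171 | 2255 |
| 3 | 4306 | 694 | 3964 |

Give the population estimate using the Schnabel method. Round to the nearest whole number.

N ≈ 24,634

Σ MᵢCᵢ = 0·2255 + 2255·1880 + 3964·4306 = 0 + 4239400 + 17068984 = 21308384
Σ Rᵢ = 0 + 171 + 694 = 865
N̂ = 21308384 / 865 ≈ 24634.0 → 24634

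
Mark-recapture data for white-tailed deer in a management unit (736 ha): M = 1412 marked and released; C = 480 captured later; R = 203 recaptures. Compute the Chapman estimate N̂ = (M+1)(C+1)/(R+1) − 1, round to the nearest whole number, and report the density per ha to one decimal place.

N̂ = 1413·481/204 − 1 = 679653/204 − 1 ≈ 3330.6 → 3331
Density = N̂ / area = 3331 / 736 ≈ 4.53 → 4.5 per ha

density ≈ 4.5 white-tailed deer per ha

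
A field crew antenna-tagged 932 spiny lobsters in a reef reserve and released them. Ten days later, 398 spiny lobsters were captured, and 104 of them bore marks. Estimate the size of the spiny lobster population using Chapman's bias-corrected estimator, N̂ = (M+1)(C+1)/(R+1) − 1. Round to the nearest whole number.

N ≈ 3544

N̂ = (932+1)(398+1)/(104+1) − 1 = 933·399/105 − 1
= 372267/105 − 1 ≈ 3545.4 − 1 ≈ 3544.4 → 3544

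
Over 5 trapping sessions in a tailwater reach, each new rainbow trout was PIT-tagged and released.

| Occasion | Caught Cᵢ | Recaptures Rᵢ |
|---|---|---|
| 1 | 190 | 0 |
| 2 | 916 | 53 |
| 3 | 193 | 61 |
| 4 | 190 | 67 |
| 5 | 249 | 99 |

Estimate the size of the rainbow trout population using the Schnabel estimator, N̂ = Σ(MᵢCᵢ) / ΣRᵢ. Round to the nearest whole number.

Marked at large before each occasion: Mᵢ = Σⱼ<ᵢ (Cⱼ − Rⱼ) → M1=0, M2=190, M3=1053, M4=1185, M5=1308
Σ MᵢCᵢ = 0·190 + 190·916 + 1053·193 + 1185·190 + 1308·249 = 0 + 174040 + 203229 + 225150 + 325692 = 928111
Σ Rᵢ = 0 + 53 + 61 + 67 + 99 = 280
N̂ = 928111 / 280 ≈ 3314.7 → 3315

N ≈ 3315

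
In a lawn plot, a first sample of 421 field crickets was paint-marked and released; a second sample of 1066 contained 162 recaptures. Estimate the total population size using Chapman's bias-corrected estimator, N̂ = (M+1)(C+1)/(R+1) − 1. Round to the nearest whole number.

N̂ = (421+1)(1066+1)/(162+1) − 1 = 422·1067/163 − 1
= 450274/163 − 1 ≈ 2762.4 − 1 ≈ 2761.4 → 2761

N ≈ 2761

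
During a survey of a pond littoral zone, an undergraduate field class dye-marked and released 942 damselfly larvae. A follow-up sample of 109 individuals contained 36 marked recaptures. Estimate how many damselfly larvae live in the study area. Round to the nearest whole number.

N = (942 × 109) / 36 = 102678 / 36 ≈ 2852.2 → 2852

N ≈ 2852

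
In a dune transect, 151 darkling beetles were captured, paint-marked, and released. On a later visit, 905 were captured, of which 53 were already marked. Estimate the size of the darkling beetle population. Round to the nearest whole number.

N = (151 × 905) / 53 = 136655 / 53 ≈ 2578.4 → 2578

N ≈ 2578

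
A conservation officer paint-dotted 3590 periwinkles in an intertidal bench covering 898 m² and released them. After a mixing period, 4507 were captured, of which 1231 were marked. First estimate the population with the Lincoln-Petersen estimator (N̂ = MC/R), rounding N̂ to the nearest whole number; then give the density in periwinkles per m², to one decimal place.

density ≈ 14.6 periwinkles per m²

N̂ = 3590·4507/1231 = 16180130/1231 ≈ 13143.9 → 13144
Density = N̂ / area = 13144 / 898 ≈ 14.64 → 14.6 per m²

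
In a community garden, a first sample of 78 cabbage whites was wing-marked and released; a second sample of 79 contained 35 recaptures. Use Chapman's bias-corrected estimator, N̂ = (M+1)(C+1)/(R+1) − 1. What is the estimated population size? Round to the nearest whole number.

N̂ = (78+1)(79+1)/(35+1) − 1 = 79·80/36 − 1
= 6320/36 − 1 ≈ 175.6 − 1 ≈ 174.6 → 175

N ≈ 175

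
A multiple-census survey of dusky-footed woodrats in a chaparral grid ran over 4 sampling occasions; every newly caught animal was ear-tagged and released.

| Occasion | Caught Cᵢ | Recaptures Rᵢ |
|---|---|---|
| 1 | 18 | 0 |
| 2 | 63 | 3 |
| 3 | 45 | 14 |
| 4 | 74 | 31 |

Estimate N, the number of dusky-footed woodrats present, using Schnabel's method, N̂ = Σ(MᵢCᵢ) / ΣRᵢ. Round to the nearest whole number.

Marked at large before each occasion: Mᵢ = Σⱼ<ᵢ (Cⱼ − Rⱼ) → M1=0, M2=18, M3=78, M4=109
Σ MᵢCᵢ = 0·18 + 18·63 + 78·45 + 109·74 = 0 + 1134 + 3510 + 8066 = 12710
Σ Rᵢ = 0 + 3 + 14 + 31 = 48
N̂ = 12710 / 48 ≈ 264.8 → 265

N ≈ 265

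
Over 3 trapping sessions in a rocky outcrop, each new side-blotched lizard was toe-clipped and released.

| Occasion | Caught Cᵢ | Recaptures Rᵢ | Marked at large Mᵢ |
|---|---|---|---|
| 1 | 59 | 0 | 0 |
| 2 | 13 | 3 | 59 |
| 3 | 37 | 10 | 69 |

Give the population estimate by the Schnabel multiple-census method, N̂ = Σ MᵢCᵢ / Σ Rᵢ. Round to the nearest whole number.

N ≈ 255

Σ MᵢCᵢ = 0·59 + 59·13 + 69·37 = 0 + 767 + 2553 = 3320
Σ Rᵢ = 0 + 3 + 10 = 13
N̂ = 3320 / 13 ≈ 255.4 → 255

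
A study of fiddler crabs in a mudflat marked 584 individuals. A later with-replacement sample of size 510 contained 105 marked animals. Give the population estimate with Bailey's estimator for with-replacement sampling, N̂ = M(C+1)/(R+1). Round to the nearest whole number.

N̂ = 584·(510+1)/(105+1) = 584·511/106 = 298424/106 ≈ 2815.3 → 2815

N ≈ 2815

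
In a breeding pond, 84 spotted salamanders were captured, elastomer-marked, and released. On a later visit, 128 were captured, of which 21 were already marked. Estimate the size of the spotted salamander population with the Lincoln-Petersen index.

N = 512

The marked fraction in the recapture sample should equal the marked fraction in the population: 21/128 = 84/N.
N = (84 × 128) / 21 = 10752 / 21 = 512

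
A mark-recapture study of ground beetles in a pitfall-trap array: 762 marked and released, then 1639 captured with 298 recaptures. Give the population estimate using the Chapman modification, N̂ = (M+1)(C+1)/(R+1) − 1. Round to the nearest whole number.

N ≈ 4184

N̂ = (762+1)(1639+1)/(298+1) − 1 = 763·1640/299 − 1
= 1251320/299 − 1 ≈ 4185.0 − 1 ≈ 4184.0 → 4184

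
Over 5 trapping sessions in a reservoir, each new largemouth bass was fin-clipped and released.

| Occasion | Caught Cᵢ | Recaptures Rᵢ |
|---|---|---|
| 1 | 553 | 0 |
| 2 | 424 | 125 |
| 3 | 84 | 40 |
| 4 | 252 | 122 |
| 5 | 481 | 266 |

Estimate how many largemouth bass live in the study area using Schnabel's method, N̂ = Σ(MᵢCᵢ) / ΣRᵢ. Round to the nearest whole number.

N ≈ 1854

Marked at large before each occasion: Mᵢ = Σⱼ<ᵢ (Cⱼ − Rⱼ) → M1=0, M2=553, M3=852, M4=896, M5=1026
Σ MᵢCᵢ = 0·553 + 553·424 + 852·84 + 896·252 + 1026·481 = 0 + 234472 + 71568 + 225792 + 493506 = 1025338
Σ Rᵢ = 0 + 125 + 40 + 122 + 266 = 553
N̂ = 1025338 / 553 ≈ 1854.1 → 1854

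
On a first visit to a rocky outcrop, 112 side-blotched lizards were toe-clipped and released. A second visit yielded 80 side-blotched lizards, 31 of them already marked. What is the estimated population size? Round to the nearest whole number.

The marked fraction in the recapture sample should equal the marked fraction in the population: 31/80 = 112/N.
N = (112 × 80) / 31 = 8960 / 31 ≈ 289.0 → 289

N ≈ 289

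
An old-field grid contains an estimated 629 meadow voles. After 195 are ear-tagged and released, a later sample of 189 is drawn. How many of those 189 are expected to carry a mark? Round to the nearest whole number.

Expected recaptures E[R] = M·C / N.
E[R] = 195 × 189 / 629 = 36855 / 629 ≈ 58.6 → 59

expected recaptures ≈ 59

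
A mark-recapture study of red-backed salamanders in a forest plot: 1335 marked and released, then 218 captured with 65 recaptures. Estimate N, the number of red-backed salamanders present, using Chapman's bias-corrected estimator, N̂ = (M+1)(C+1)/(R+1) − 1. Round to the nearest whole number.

N ≈ 4432

N̂ = (1335+1)(218+1)/(65+1) − 1 = 1336·219/66 − 1
= 292584/66 − 1 ≈ 4433.1 − 1 ≈ 4432.1 → 4432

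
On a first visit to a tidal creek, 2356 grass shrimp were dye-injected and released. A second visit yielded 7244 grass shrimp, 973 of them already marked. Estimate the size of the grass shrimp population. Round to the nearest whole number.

N = (2356 × 7244) / 973 = 17066864 / 973 ≈ 17540.46 → 17540

N ≈ 17,540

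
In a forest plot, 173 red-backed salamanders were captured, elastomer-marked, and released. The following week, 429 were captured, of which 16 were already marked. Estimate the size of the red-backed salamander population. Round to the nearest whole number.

If marked individuals mix randomly, R/C ≈ M/N, giving N ≈ M·C/R.
N = (173 × 429) / 16 = 74217 / 16 ≈ 4638.6 → 4639

N ≈ 4639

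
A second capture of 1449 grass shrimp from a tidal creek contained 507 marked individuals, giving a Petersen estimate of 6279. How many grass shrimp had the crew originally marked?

M = 2197

From N = M·C/R: M = N·R / C = 6279·507 / 1449 = 3183453 / 1449 = 2197.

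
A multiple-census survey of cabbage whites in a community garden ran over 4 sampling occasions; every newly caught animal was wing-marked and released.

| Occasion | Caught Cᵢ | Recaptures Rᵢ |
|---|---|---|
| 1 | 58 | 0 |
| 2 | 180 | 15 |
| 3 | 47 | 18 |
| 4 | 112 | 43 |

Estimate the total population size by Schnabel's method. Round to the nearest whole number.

N ≈ 647

Marked at large before each occasion: Mᵢ = Σⱼ<ᵢ (Cⱼ − Rⱼ) → M1=0, M2=58, M3=223, M4=252
Σ MᵢCᵢ = 0·58 + 58·180 + 223·47 + 252·112 = 0 + 10440 + 10481 + 28224 = 49145
Σ Rᵢ = 0 + 15 + 18 + 43 = 76
N̂ = 49145 / 76 ≈ 646.6 → 647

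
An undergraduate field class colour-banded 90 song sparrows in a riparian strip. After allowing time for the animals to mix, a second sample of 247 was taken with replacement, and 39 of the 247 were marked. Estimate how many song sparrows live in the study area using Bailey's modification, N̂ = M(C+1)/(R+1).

N̂ = 90·(247+1)/(39+1) = 90·248/40 = 22320/40 = 558

N = 558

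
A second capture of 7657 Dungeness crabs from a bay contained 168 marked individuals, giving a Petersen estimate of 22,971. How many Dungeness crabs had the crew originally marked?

From N = M·C/R: M = N·R / C = 22971·168 / 7657 = 3859128 / 7657 = 504.

M = 504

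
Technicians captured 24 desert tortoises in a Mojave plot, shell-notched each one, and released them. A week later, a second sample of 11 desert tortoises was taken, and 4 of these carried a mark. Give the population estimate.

N = (24 × 11) / 4 = 264 / 4 = 66

N = 66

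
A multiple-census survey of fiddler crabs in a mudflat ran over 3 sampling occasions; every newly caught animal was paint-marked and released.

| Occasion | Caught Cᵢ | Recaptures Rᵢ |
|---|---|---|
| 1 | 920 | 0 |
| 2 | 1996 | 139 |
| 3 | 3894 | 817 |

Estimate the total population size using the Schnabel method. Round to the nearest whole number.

Marked at large before each occasion: Mᵢ = Σⱼ<ᵢ (Cⱼ − Rⱼ) → M1=0, M2=920, M3=2777
Σ MᵢCᵢ = 0·920 + 920·1996 + 2777·3894 = 0 + 1836320 + 10813638 = 12649958
Σ Rᵢ = 0 + 139 + 817 = 956
N̂ = 12649958 / 956 ≈ 13232.2 → 13232

N ≈ 13,232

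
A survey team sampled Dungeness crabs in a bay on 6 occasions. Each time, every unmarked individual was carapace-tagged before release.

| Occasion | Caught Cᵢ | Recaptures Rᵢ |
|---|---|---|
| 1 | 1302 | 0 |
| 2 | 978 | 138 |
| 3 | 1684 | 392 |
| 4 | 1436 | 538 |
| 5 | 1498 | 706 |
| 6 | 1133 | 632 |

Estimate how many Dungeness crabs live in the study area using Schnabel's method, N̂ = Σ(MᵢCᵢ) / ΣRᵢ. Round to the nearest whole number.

Marked at large before each occasion: Mᵢ = Σⱼ<ᵢ (Cⱼ − Rⱼ) → M1=0, M2=1302, M3=2142, M4=3434, M5=4332, M6=5124
Σ MᵢCᵢ = 0·1302 + 1302·978 + 2142·1684 + 3434·1436 + 4332·1498 + 5124·1133 = 0 + 1273356 + 3607128 + 4931224 + 6489336 + 5805492 = 22106536
Σ Rᵢ = 0 + 138 + 392 + 538 + 706 + 632 = 2406
N̂ = 22106536 / 2406 ≈ 9188.1 → 9188

N ≈ 9188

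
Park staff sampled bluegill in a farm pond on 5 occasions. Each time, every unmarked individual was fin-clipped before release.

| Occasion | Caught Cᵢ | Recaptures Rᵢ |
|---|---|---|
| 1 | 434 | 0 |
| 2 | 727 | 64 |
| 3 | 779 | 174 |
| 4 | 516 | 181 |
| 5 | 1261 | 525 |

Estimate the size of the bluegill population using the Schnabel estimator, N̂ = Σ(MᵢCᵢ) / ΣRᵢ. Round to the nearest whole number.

Marked at large before each occasion: Mᵢ = Σⱼ<ᵢ (Cⱼ − Rⱼ) → M1=0, M2=434, M3=1097, M4=1702, M5=2037
Σ MᵢCᵢ = 0·434 + 434·727 + 1097·779 + 1702·516 + 2037·1261 = 0 + 315518 + 854563 + 878232 + 2568657 = 4616970
Σ Rᵢ = 0 + 64 + 174 + 181 + 525 = 944
N̂ = 4616970 / 944 ≈ 4890.9 → 4891

N ≈ 4891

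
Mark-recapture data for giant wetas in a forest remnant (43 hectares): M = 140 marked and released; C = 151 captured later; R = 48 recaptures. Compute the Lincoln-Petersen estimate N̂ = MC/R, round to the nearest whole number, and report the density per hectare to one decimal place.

density ≈ 10.2 giant wetas per hectare

N̂ = 140·151/48 = 21140/48 ≈ 440.4 → 440
Density = N̂ / area = 440 / 43 ≈ 10.23 → 10.2 per hectare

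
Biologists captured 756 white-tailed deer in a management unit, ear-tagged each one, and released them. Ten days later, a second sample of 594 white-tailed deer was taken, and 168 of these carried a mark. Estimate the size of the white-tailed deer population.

N = (756 × 594) / 168 = 449064 / 168 = 2673

N = 2673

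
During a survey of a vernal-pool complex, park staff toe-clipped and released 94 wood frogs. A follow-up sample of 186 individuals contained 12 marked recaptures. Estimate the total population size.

Lincoln-Petersen assumes M/N = R/C, so N = M·C / R.
N = (94 × 186) / 12 = 17484 / 12 = 1457

N = 1457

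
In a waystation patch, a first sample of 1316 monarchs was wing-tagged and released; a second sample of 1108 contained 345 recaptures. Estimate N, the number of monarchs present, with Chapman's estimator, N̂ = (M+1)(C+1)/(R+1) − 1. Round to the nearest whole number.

N ≈ 4220

N̂ = (1316+1)(1108+1)/(345+1) − 1 = 1317·1109/346 − 1
= 1460553/346 − 1 ≈ 4221.3 − 1 ≈ 4220.3 → 4220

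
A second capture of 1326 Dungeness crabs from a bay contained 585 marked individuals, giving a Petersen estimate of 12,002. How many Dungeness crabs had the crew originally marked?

From N = M·C/R: M = N·R / C = 12002·585 / 1326 = 7021170 / 1326 = 5295.

M = 5295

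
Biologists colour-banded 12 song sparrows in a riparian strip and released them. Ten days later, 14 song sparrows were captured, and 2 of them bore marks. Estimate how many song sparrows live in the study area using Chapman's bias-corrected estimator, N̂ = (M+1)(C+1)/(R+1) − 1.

N̂ = (12+1)(14+1)/(2+1) − 1 = 13·15/3 − 1
= 195/3 − 1 = 65 − 1 = 64

N = 64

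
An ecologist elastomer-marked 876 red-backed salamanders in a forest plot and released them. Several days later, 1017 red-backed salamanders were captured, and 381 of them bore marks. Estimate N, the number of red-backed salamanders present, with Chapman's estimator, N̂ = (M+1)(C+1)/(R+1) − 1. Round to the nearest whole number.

N̂ = (876+1)(1017+1)/(381+1) − 1 = 877·1018/382 − 1
= 892786/382 − 1 ≈ 2337.1 − 1 ≈ 2336.1 → 2336

N ≈ 2336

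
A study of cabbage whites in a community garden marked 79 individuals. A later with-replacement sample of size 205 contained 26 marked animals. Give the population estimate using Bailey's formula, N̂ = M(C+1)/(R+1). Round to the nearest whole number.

N ≈ 603

N̂ = 79·(205+1)/(26+1) = 79·206/27 = 16274/27 ≈ 602.7 → 603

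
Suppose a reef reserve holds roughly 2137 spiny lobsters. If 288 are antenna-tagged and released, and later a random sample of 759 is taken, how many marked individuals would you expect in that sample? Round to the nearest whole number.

expected recaptures ≈ 102

Expected recaptures E[R] = M·C / N.
E[R] = 288 × 759 / 2137 = 218592 / 2137 ≈ 102.3 → 102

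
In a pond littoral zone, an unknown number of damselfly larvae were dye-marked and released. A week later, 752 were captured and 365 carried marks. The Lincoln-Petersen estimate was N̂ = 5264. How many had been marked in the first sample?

M = 2555

From N = M·C/R: M = N·R / C = 5264·365 / 752 = 1921360 / 752 = 2555.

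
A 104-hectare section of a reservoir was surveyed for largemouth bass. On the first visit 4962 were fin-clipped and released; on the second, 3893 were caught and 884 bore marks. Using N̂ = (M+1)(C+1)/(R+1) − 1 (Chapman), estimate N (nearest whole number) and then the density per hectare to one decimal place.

N̂ = 4963·3894/885 − 1 = 19325922/885 − 1 ≈ 21836.2 → 21836
Density = N̂ / area = 21836 / 104 ≈ 209.96 → 210.0 per hectare

density ≈ 210.0 largemouth bass per hectare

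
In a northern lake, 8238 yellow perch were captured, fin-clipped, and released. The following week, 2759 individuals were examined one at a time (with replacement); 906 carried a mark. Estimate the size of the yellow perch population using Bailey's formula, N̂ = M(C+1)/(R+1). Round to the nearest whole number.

N ≈ 25,068

N̂ = 8238·(2759+1)/(906+1) = 8238·2760/907 = 22736880/907 ≈ 25068.2 → 25068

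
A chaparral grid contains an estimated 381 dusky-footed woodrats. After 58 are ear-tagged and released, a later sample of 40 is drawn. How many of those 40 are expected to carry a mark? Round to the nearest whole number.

expected recaptures ≈ 6

Expected recaptures E[R] = M·C / N.
E[R] = 58 × 40 / 381 = 2320 / 381 ≈ 6.1 → 6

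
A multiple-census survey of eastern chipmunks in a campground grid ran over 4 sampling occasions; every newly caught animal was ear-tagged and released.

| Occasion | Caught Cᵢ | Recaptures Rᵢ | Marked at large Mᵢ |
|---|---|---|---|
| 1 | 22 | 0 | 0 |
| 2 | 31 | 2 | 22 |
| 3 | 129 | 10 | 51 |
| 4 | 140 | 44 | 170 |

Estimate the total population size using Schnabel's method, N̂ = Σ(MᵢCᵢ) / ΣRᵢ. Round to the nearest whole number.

N ≈ 555

Σ MᵢCᵢ = 0·22 + 22·31 + 51·129 + 170·140 = 0 + 682 + 6579 + 23800 = 31061
Σ Rᵢ = 0 + 2 + 10 + 44 = 56
N̂ = 31061 / 56 ≈ 554.7 → 555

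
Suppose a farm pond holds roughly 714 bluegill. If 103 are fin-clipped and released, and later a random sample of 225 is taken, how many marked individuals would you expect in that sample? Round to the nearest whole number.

expected recaptures ≈ 32

Expected recaptures E[R] = M·C / N.
E[R] = 103 × 225 / 714 = 23175 / 714 ≈ 32.46 → 32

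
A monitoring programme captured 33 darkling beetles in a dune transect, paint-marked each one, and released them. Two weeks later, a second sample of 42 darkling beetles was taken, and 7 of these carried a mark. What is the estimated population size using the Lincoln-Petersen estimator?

N = 198

N = (33 × 42) / 7 = 1386 / 7 = 198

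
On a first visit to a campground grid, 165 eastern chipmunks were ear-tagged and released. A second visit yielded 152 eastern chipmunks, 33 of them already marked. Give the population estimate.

If marked individuals mix randomly, R/C ≈ M/N, giving N ≈ M·C/R.
N = (165 × 152) / 33 = 25080 / 33 = 760

N = 760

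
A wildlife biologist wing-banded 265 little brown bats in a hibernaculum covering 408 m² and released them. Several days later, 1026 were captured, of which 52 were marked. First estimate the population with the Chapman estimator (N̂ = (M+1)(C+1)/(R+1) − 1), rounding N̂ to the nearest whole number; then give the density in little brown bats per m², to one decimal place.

N̂ = 266·1027/53 − 1 = 273182/53 − 1 ≈ 5153.4 → 5153
Density = N̂ / area = 5153 / 408 ≈ 12.63 → 12.6 per m²

density ≈ 12.6 little brown bats per m²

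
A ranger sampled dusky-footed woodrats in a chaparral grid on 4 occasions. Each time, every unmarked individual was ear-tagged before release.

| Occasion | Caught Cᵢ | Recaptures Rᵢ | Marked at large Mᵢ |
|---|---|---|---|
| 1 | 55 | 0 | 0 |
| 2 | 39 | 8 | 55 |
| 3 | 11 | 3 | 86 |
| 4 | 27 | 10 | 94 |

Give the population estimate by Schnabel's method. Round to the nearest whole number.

Σ MᵢCᵢ = 0·55 + 55·39 + 86·11 + 94·27 = 0 + 2145 + 946 + 2538 = 5629
Σ Rᵢ = 0 + 8 + 3 + 10 = 21
N̂ = 5629 / 21 ≈ 268.0 → 268

N ≈ 268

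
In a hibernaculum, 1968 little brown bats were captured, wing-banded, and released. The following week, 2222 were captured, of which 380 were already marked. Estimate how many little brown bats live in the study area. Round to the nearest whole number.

N = (1968 × 2222) / 380 = 4372896 / 380 ≈ 11507.6 → 11508

N ≈ 11,508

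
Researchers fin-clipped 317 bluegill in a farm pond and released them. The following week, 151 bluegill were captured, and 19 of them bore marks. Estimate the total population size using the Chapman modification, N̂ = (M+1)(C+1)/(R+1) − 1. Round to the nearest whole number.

N̂ = (317+1)(151+1)/(19+1) − 1 = 318·152/20 − 1
= 48336/20 − 1 ≈ 2416.8 − 1 ≈ 2415.8 → 2416

N ≈ 2416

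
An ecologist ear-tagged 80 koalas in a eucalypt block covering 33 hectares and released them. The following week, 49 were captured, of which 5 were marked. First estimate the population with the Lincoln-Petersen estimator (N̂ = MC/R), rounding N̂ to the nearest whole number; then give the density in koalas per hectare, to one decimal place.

density ≈ 23.8 koalas per hectare

N̂ = 80·49/5 = 3920/5 = 784
Density = N̂ / area = 784 / 33 ≈ 23.76 → 23.8 per hectare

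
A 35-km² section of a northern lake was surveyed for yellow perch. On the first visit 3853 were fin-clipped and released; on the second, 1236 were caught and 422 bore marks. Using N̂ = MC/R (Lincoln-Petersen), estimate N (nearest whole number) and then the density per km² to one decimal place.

N̂ = 3853·1236/422 = 4762308/422 ≈ 11285.1 → 11285
Density = N̂ / area = 11285 / 35 ≈ 322.43 → 322.4 per km²

density ≈ 322.4 yellow perch per km²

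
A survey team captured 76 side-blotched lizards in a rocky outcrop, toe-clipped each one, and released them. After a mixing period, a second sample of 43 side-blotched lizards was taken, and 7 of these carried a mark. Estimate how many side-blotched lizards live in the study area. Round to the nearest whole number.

N ≈ 467

The marked fraction in the recapture sample should equal the marked fraction in the population: 7/43 = 76/N.
N = (76 × 43) / 7 = 3268 / 7 ≈ 466.9 → 467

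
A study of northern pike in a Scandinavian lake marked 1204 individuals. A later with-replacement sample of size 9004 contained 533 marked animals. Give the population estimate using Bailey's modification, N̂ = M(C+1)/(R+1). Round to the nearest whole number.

N ≈ 20,303

N̂ = 1204·(9004+1)/(533+1) = 1204·9005/534 = 10842020/534 ≈ 20303.4 → 20303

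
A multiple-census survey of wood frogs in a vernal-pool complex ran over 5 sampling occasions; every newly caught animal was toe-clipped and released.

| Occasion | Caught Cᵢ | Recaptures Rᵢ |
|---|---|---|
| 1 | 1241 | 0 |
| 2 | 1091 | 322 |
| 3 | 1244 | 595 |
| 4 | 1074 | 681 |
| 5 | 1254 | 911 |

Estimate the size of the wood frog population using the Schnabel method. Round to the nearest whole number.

N ≈ 4200

Marked at large before each occasion: Mᵢ = Σⱼ<ᵢ (Cⱼ − Rⱼ) → M1=0, M2=1241, M3=2010, M4=2659, M5=3052
Σ MᵢCᵢ = 0·1241 + 1241·1091 + 2010·1244 + 2659·1074 + 3052·1254 = 0 + 1353931 + 2500440 + 2855766 + 3827208 = 10537345
Σ Rᵢ = 0 + 322 + 595 + 681 + 911 = 2509
N̂ = 10537345 / 2509 ≈ 4199.8 → 4200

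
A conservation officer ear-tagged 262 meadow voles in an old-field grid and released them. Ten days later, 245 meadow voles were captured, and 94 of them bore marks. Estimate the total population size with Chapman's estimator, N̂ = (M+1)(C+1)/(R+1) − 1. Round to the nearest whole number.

N ≈ 680

N̂ = (262+1)(245+1)/(94+1) − 1 = 263·246/95 − 1
= 64698/95 − 1 ≈ 681.0 − 1 ≈ 680.0 → 680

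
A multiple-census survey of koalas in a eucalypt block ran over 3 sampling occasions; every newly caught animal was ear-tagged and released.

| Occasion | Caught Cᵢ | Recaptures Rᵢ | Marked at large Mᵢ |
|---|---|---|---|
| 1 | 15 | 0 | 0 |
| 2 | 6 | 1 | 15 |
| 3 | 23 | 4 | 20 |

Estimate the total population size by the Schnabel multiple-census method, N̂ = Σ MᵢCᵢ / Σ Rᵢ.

N = 110

Σ MᵢCᵢ = 0·15 + 15·6 + 20·23 = 0 + 90 + 460 = 550
Σ Rᵢ = 0 + 1 + 4 = 5
N̂ = 550 / 5 = 110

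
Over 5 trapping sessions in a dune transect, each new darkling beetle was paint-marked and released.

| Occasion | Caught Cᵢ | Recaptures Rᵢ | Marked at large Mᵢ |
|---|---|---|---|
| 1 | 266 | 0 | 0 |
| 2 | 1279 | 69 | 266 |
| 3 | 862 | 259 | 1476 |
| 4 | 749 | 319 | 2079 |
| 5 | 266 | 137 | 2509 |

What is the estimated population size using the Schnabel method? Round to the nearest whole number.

Σ MᵢCᵢ = 0·266 + 266·1279 + 1476·862 + 2079·749 + 2509·266 = 0 + 340214 + 1272312 + 1557171 + 667394 = 3837091
Σ Rᵢ = 0 + 69 + 259 + 319 + 137 = 784
N̂ = 3837091 / 784 ≈ 4894.2 → 4894

N ≈ 4894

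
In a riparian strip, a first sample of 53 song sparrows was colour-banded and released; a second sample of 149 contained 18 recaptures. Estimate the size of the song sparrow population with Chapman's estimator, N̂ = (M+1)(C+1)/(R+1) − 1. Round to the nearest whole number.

N ≈ 425

N̂ = (53+1)(149+1)/(18+1) − 1 = 54·150/19 − 1
= 8100/19 − 1 ≈ 426.3 − 1 ≈ 425.3 → 425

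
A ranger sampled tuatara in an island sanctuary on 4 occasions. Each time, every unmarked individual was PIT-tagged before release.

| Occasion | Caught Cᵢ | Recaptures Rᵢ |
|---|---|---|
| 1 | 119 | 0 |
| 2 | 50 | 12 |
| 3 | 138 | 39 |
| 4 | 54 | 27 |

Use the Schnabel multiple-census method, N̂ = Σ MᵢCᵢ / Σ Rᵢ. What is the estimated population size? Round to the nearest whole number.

Marked at large before each occasion: Mᵢ = Σⱼ<ᵢ (Cⱼ − Rⱼ) → M1=0, M2=119, M3=157, M4=256
Σ MᵢCᵢ = 0·119 + 119·50 + 157·138 + 256·54 = 0 + 5950 + 21666 + 13824 = 41440
Σ Rᵢ = 0 + 12 + 39 + 27 = 78
N̂ = 41440 / 78 ≈ 531.3 → 531

N ≈ 531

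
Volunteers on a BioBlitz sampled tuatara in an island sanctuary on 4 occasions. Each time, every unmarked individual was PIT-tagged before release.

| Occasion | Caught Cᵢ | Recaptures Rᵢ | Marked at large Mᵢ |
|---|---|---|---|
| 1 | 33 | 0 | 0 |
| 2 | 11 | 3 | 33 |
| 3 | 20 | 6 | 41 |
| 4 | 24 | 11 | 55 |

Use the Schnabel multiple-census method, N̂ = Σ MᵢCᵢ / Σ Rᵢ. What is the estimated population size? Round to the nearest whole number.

N ≈ 125

Σ MᵢCᵢ = 0·33 + 33·11 + 41·20 + 55·24 = 0 + 363 + 820 + 1320 = 2503
Σ Rᵢ = 0 + 3 + 6 + 11 = 20
N̂ = 2503 / 20 ≈ 125.2 → 125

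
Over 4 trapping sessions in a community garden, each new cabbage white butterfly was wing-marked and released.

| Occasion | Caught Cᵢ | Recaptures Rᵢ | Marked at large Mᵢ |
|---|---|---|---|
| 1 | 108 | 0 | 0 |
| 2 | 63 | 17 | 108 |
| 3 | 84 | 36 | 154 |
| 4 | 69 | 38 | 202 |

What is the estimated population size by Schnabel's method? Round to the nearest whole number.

Σ MᵢCᵢ = 0·108 + 108·63 + 154·84 + 202·69 = 0 + 6804 + 12936 + 13938 = 33678
Σ Rᵢ = 0 + 17 + 36 + 38 = 91
N̂ = 33678 / 91 ≈ 370.1 → 370

N ≈ 370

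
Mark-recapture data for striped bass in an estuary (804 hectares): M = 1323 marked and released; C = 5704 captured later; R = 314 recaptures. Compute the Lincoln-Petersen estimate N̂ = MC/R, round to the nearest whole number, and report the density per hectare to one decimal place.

N̂ = 1323·5704/314 = 7546392/314 ≈ 24033.1 → 24033
Density = N̂ / area = 24033 / 804 ≈ 29.89 → 29.9 per hectare

density ≈ 29.9 striped bass per hectare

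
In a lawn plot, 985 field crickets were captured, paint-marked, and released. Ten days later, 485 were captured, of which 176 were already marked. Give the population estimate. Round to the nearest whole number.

N ≈ 2714

If marked individuals mix randomly, R/C ≈ M/N, giving N ≈ M·C/R.
N = (985 × 485) / 176 = 477725 / 176 ≈ 2714.3 → 2714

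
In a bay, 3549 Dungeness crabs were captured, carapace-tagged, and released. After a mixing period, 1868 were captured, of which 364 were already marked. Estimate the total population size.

N = (3549 × 1868) / 364 = 6629532 / 364 = 18213

N = 18,213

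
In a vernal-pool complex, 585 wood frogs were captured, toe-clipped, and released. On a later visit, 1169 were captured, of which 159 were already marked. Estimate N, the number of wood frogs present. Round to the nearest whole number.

N = (585 × 1169) / 159 = 683865 / 159 ≈ 4301.0 → 4301

N ≈ 4301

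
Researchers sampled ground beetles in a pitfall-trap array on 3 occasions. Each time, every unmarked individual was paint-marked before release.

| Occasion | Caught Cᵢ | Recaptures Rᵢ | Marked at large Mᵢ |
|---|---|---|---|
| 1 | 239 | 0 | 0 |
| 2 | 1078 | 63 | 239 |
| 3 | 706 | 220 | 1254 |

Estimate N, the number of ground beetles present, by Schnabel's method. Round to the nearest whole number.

N ≈ 4039

Σ MᵢCᵢ = 0·239 + 239·1078 + 1254·706 = 0 + 257642 + 885324 = 1142966
Σ Rᵢ = 0 + 63 + 220 = 283
N̂ = 1142966 / 283 ≈ 4038.7 → 4039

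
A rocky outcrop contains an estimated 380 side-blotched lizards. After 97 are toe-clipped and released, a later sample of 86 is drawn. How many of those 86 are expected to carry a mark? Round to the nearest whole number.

Expected recaptures E[R] = M·C / N.
E[R] = 97 × 86 / 380 = 8342 / 380 ≈ 22.0 → 22

expected recaptures ≈ 22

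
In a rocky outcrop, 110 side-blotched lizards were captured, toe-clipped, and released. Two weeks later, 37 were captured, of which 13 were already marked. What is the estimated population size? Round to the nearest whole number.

N ≈ 313

If marked individuals mix randomly, R/C ≈ M/N, giving N ≈ M·C/R.
N = (110 × 37) / 13 = 4070 / 13 ≈ 313.1 → 313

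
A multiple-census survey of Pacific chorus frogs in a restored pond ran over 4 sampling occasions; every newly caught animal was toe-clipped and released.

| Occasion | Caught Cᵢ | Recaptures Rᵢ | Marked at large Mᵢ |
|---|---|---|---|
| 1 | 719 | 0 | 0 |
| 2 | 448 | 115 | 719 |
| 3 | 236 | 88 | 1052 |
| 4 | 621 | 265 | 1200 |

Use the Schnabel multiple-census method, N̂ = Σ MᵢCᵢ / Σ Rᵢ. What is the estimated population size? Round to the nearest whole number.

Σ MᵢCᵢ = 0·719 + 719·448 + 1052·236 + 1200·621 = 0 + 322112 + 248272 + 745200 = 1315584
Σ Rᵢ = 0 + 115 + 88 + 265 = 468
N̂ = 1315584 / 468 ≈ 2811.1 → 2811

N ≈ 2811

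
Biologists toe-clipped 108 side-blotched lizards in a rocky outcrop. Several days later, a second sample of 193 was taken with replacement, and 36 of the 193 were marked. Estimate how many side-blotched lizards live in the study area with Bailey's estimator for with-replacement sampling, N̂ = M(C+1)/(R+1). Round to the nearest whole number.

N ≈ 566

N̂ = 108·(193+1)/(36+1) = 108·194/37 = 20952/37 ≈ 566.3 → 566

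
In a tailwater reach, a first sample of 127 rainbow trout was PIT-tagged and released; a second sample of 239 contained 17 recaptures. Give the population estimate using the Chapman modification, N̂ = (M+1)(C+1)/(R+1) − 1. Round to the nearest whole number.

N ≈ 1706

N̂ = (127+1)(239+1)/(17+1) − 1 = 128·240/18 − 1
= 30720/18 − 1 ≈ 1706.7 − 1 ≈ 1705.7 → 1706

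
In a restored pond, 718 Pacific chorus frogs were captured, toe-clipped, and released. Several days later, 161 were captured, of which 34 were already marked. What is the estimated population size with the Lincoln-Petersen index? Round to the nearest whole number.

N ≈ 3400

N = (718 × 161) / 34 = 115598 / 34 ≈ 3399.9 → 3400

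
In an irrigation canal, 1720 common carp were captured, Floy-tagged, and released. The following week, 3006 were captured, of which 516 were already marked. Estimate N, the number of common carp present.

N = 10,020

The marked fraction in the recapture sample should equal the marked fraction in the population: 516/3006 = 1720/N.
N = (1720 × 3006) / 516 = 5170320 / 516 = 10020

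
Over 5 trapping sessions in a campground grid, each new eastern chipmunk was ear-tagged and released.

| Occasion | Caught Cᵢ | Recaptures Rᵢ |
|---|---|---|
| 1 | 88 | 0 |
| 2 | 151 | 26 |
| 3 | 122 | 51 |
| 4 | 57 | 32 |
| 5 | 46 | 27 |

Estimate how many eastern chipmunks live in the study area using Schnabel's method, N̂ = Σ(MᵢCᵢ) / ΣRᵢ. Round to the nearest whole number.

N ≈ 512

Marked at large before each occasion: Mᵢ = Σⱼ<ᵢ (Cⱼ − Rⱼ) → M1=0, M2=88, M3=213, M4=284, M5=309
Σ MᵢCᵢ = 0·88 + 88·151 + 213·122 + 284·57 + 309·46 = 0 + 13288 + 25986 + 16188 + 14214 = 69676
Σ Rᵢ = 0 + 26 + 51 + 32 + 27 = 136
N̂ = 69676 / 136 ≈ 512.3 → 512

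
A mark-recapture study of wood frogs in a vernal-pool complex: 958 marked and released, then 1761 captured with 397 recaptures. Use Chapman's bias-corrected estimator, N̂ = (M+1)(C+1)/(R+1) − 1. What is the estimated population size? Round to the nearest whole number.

N̂ = (958+1)(1761+1)/(397+1) − 1 = 959·1762/398 − 1
= 1689758/398 − 1 ≈ 4245.6 − 1 ≈ 4244.6 → 4245

N ≈ 4245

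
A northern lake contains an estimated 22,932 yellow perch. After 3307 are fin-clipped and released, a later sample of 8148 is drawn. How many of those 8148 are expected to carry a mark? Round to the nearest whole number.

expected recaptures ≈ 1175

The marked fraction of the population is 3307/22932, so in a sample of 8148 expect C·(M/N) marked.
E[R] = 3307 × 8148 / 22932 = 26945436 / 22932 ≈ 1175.0 → 1175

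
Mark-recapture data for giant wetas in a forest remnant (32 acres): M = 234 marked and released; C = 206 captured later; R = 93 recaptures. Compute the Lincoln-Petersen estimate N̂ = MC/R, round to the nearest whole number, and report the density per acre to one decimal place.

N̂ = 234·206/93 = 48204/93 ≈ 518.3 → 518
Density = N̂ / area = 518 / 32 ≈ 16.19 → 16.2 per acre

density ≈ 16.2 giant wetas per acre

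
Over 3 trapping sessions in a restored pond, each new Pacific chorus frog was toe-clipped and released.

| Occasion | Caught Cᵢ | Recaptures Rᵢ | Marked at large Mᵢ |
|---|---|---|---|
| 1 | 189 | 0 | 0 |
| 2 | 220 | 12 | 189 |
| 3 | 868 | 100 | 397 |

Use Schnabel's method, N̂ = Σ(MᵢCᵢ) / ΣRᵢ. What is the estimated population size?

N = 3448

Σ MᵢCᵢ = 0·189 + 189·220 + 397·868 = 0 + 41580 + 344596 = 386176
Σ Rᵢ = 0 + 12 + 100 = 112
N̂ = 386176 / 112 = 3448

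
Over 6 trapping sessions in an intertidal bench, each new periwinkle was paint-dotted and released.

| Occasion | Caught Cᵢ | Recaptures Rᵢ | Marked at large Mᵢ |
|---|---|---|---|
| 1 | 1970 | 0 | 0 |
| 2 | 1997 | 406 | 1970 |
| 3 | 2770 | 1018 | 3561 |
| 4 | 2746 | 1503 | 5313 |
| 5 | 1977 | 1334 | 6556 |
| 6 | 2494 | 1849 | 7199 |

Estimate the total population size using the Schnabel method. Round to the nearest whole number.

N ≈ 9706

Σ MᵢCᵢ = 0·1970 + 1970·1997 + 3561·2770 + 5313·2746 + 6556·1977 + 7199·2494 = 0 + 3934090 + 9863970 + 14589498 + 12961212 + 17954306 = 59303076
Σ Rᵢ = 0 + 406 + 1018 + 1503 + 1334 + 1849 = 6110
N̂ = 59303076 / 6110 ≈ 9705.9 → 9706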